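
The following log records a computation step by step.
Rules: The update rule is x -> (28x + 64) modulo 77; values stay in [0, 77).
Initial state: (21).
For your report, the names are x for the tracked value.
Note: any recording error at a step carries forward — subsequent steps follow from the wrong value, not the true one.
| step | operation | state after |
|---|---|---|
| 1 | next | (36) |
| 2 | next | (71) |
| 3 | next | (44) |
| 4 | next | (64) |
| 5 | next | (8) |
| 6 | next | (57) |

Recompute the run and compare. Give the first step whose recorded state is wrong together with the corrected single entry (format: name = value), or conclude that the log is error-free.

Step 1: x = (28*21 + 64) mod 77 = 36 — consistent with the log.
Step 2: x = (28*36 + 64) mod 77 = 71 — matches.
Step 3: x = (28*71 + 64) mod 77 = 50 — this is not what the log shows.
First incorrect step: 3; the correct value is x = 50.

step 3, x = 50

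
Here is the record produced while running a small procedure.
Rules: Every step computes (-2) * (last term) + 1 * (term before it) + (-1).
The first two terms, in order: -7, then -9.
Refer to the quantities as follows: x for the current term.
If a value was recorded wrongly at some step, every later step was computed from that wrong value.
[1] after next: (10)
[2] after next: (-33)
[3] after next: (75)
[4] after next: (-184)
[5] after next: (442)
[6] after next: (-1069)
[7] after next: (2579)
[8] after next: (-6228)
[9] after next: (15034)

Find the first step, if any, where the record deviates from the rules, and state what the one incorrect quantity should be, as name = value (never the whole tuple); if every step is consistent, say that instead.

step 2, x = -30

1. x = -2*(-9) + (1)*(-7) + (-1) = 10 (no discrepancy)
2. x = -2*(10) + (1)*(-9) + (-1) = -30 (a discrepancy with the record)
Step 2 is the first one off; corrected, x = -30.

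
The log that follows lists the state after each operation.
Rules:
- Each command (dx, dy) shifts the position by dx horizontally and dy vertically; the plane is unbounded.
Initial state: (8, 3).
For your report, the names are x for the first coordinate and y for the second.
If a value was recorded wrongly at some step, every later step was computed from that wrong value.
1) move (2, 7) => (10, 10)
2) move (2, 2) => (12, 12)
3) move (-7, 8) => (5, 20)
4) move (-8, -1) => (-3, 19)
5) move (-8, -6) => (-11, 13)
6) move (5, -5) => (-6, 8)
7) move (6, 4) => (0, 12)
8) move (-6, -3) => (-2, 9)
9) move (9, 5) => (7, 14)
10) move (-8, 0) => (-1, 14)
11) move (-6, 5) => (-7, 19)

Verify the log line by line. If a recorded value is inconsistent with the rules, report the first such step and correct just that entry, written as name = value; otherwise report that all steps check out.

step 8, x = -6

step 1: x = 8 + (2) = 10, y = 3 + (7) = 10 -> confirmed correct
step 2: x = 10 + (2) = 12, y = 10 + (2) = 12 -> in agreement
step 3: x = 12 + (-7) = 5, y = 12 + (8) = 20 -> verified
step 4: x = 5 + (-8) = -3, y = 20 + (-1) = 19 -> confirmed correct
step 5: x = -3 + (-8) = -11, y = 19 + (-6) = 13 -> checks out
step 6: x = -11 + (5) = -6, y = 13 + (-5) = 8 -> same as recorded
step 7: x = -6 + (6) = 0, y = 8 + (4) = 12 -> exactly as logged
step 8: x = 0 + (-6) = -6, y = 12 + (-3) = 9 -> the log disagrees here
First deviation found at step 8; the corrected entry is x = -6.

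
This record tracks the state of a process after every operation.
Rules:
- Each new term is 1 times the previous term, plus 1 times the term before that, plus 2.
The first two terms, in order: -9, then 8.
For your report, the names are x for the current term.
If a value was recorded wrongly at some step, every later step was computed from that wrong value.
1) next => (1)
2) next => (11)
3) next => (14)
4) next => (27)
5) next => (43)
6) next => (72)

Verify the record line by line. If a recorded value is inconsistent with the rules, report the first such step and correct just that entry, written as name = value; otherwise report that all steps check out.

Step 1: x = 1*(8) + (1)*(-9) + (2) = 1 — confirmed correct.
Step 2: x = 1*(1) + (1)*(8) + (2) = 11 — verified.
Step 3: x = 1*(11) + (1)*(1) + (2) = 14 — no discrepancy.
Step 4: x = 1*(14) + (1)*(11) + (2) = 27 — matches.
Step 5: x = 1*(27) + (1)*(14) + (2) = 43 — same as recorded.
Step 6: x = 1*(43) + (1)*(27) + (2) = 72 — matches.
No step deviates from the rules.

no error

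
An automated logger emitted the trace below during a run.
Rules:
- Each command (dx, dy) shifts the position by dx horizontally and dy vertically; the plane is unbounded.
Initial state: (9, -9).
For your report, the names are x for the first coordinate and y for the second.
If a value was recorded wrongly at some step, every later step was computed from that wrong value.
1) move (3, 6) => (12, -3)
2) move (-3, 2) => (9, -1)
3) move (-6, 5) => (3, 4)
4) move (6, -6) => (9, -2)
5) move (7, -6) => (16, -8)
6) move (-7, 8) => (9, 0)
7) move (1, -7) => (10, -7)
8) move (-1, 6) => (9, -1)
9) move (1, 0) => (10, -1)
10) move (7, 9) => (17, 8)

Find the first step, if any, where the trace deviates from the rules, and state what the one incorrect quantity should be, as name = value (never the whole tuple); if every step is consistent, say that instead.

Recomputing the run from the initial state:
step 1: x = 12, y = -3
step 2: x = 9, y = -1
step 3: x = 3, y = 4
step 4: x = 9, y = -2
step 5: x = 16, y = -8
step 6: x = 9, y = 0
step 7: x = 10, y = -7
step 8: x = 9, y = -1
step 9: x = 10, y = -1
step 10: x = 17, y = 8
This matches the trace at every step.

no error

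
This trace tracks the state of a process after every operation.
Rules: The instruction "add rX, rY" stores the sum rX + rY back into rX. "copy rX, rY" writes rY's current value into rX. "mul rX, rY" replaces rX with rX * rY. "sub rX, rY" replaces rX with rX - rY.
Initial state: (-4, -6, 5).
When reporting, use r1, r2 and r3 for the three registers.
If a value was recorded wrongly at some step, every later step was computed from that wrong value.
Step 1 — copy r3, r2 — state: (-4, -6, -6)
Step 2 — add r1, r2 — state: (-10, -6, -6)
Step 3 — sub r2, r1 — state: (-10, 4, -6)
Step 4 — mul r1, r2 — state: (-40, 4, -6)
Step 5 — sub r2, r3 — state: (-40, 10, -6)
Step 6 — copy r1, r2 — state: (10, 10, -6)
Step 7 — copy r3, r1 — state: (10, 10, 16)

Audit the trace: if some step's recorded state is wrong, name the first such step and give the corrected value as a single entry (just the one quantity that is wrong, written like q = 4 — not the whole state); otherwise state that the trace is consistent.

Recomputing the run from the initial state:
step 1: r1 = -4, r2 = -6, r3 = -6
step 2: r1 = -10, r2 = -6, r3 = -6
step 3: r1 = -10, r2 = 4, r3 = -6
step 4: r1 = -40, r2 = 4, r3 = -6
step 5: r1 = -40, r2 = 10, r3 = -6
step 6: r1 = 10, r2 = 10, r3 = -6
step 7: r1 = 10, r2 = 10, r3 = 10
The first disagreement with the trace is at step 7, where the value should be r3 = 10.

step 7, r3 = 10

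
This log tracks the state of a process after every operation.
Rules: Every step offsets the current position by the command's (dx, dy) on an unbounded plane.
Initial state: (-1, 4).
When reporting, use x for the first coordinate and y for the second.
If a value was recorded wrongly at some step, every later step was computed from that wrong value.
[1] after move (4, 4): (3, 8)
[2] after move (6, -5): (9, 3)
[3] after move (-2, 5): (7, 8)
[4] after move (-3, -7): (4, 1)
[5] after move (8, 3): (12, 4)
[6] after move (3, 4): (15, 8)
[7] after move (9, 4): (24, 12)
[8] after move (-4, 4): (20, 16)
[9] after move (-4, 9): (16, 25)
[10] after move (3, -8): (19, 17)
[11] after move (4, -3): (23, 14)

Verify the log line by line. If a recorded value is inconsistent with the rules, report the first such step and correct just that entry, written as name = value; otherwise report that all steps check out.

no error

step 1: x = -1 + (4) = 3, y = 4 + (4) = 8 -> in agreement
step 2: x = 3 + (6) = 9, y = 8 + (-5) = 3 -> checks out
step 3: x = 9 + (-2) = 7, y = 3 + (5) = 8 -> consistent with the log
step 4: x = 7 + (-3) = 4, y = 8 + (-7) = 1 -> matches
step 5: x = 4 + (8) = 12, y = 1 + (3) = 4 -> checks out
step 6: x = 12 + (3) = 15, y = 4 + (4) = 8 -> matches
step 7: x = 15 + (9) = 24, y = 8 + (4) = 12 -> same as recorded
step 8: x = 24 + (-4) = 20, y = 12 + (4) = 16 -> matches
step 9: x = 20 + (-4) = 16, y = 16 + (9) = 25 -> agrees with the log
step 10: x = 16 + (3) = 19, y = 25 + (-8) = 17 -> agrees with the log
step 11: x = 19 + (4) = 23, y = 17 + (-3) = 14 -> no discrepancy
Nothing is out of place; the run is error-free.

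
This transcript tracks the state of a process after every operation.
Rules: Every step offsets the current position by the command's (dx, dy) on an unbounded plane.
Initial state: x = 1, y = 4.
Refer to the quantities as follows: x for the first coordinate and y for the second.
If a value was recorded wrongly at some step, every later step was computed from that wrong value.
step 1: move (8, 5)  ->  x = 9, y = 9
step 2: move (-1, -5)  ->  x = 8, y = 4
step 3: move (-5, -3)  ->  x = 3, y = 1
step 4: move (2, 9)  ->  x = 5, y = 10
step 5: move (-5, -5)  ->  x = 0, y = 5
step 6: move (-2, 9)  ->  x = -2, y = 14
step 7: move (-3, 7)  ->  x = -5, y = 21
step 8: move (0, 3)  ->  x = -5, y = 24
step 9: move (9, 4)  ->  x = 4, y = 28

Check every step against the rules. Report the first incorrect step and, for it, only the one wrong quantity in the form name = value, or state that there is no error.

no error

Recomputing the run from the initial state:
step 1: x = 9, y = 9
step 2: x = 8, y = 4
step 3: x = 3, y = 1
step 4: x = 5, y = 10
step 5: x = 0, y = 5
step 6: x = -2, y = 14
step 7: x = -5, y = 21
step 8: x = -5, y = 24
step 9: x = 4, y = 28
This matches the transcript at every step.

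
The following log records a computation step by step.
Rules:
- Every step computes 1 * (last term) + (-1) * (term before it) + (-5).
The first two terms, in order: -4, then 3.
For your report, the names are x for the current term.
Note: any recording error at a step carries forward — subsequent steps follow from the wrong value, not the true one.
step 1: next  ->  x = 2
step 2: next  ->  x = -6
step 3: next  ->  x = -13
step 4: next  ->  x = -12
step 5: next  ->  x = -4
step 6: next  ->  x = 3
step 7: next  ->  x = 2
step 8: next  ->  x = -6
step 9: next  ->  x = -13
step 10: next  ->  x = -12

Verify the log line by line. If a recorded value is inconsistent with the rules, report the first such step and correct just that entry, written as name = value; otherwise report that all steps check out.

1. x = 1*(3) + (-1)*(-4) + (-5) = 2 (in agreement)
2. x = 1*(2) + (-1)*(3) + (-5) = -6 (verified)
3. x = 1*(-6) + (-1)*(2) + (-5) = -13 (same as recorded)
4. x = 1*(-13) + (-1)*(-6) + (-5) = -12 (matches)
5. x = 1*(-12) + (-1)*(-13) + (-5) = -4 (checks out)
6. x = 1*(-4) + (-1)*(-12) + (-5) = 3 (matches)
7. x = 1*(3) + (-1)*(-4) + (-5) = 2 (consistent with the log)
8. x = 1*(2) + (-1)*(3) + (-5) = -6 (verified)
9. x = 1*(-6) + (-1)*(2) + (-5) = -13 (matches)
10. x = 1*(-13) + (-1)*(-6) + (-5) = -12 (matches)
Nothing is out of place; the run is error-free.

no error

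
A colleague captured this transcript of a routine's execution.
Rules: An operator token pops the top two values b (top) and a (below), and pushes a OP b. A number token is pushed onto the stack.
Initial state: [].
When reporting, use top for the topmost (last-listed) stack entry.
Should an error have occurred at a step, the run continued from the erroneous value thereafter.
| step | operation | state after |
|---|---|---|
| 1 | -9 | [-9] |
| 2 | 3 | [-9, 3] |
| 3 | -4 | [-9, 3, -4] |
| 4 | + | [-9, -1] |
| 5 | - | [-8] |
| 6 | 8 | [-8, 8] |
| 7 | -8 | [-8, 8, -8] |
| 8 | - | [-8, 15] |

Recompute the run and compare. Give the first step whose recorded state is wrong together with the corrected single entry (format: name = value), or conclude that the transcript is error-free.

step 8, top = 16

Recomputing the run from the initial state:
step 1: [-9]
step 2: [-9, 3]
step 3: [-9, 3, -4]
step 4: [-9, -1]
step 5: [-8]
step 6: [-8, 8]
step 7: [-8, 8, -8]
step 8: [-8, 16]
The first disagreement with the transcript is at step 8, where the value should be top = 16.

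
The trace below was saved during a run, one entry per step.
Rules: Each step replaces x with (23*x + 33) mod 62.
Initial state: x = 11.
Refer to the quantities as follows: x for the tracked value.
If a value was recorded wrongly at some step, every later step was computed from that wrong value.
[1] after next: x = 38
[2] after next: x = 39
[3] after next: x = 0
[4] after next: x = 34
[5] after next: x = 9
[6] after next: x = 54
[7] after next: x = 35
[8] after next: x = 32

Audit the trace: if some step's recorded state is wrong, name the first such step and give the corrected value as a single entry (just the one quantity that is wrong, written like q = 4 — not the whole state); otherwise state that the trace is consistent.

step 4, x = 33

1. x = (23*11 + 33) mod 62 = 38 (in agreement)
2. x = (23*38 + 33) mod 62 = 39 (verified)
3. x = (23*39 + 33) mod 62 = 0 (agrees with the trace)
4. x = (23*0 + 33) mod 62 = 33 (a discrepancy with the trace)
Conclusion: step 4 carries the first error; the entry should be x = 33.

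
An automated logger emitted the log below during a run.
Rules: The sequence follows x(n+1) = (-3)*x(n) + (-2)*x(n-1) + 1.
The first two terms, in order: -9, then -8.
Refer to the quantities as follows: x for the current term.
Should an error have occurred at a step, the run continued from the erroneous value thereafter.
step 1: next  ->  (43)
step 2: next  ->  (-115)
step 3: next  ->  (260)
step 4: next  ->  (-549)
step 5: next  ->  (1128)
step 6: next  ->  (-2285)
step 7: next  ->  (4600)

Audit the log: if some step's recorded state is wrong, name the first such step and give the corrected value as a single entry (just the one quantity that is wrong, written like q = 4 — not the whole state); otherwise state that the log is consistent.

step 2, x = -112

Recomputing the run from the initial state:
step 1: x = 43
step 2: x = -112
step 3: x = 251
step 4: x = -528
step 5: x = 1083
step 6: x = -2192
step 7: x = 4411
The first disagreement with the log is at step 2, where the value should be x = -112.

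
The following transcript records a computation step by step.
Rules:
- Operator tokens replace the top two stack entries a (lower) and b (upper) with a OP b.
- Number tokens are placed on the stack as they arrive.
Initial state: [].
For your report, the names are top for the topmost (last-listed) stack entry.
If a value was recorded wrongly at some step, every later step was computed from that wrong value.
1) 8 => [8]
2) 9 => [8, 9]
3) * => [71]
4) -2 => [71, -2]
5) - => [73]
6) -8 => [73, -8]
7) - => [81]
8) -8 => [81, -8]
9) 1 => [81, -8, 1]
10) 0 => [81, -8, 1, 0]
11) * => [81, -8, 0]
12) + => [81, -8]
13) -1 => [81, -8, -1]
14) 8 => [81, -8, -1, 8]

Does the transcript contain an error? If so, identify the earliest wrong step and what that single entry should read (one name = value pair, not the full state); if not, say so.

Step 1: push 8: top = 8 — exactly as logged.
Step 2: push 9: top = 9 — matches.
Step 3: 8 * 9 = 72 — the entry is off here.
Conclusion: step 3 carries the first error; the entry should be top = 72.

step 3, top = 72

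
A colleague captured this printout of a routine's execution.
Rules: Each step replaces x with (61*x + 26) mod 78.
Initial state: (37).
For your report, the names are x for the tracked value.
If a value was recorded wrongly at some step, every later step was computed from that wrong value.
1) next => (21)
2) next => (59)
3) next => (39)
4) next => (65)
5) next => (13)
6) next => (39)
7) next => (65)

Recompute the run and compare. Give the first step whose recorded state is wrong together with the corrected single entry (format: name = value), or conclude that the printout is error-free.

step 3, x = 37

1. x = (61*37 + 26) mod 78 = 21 (same as recorded)
2. x = (61*21 + 26) mod 78 = 59 (consistent with the printout)
3. x = (61*59 + 26) mod 78 = 37 (the printout disagrees here)
That makes step 3 the first incorrect line — x = 37 is what it should show.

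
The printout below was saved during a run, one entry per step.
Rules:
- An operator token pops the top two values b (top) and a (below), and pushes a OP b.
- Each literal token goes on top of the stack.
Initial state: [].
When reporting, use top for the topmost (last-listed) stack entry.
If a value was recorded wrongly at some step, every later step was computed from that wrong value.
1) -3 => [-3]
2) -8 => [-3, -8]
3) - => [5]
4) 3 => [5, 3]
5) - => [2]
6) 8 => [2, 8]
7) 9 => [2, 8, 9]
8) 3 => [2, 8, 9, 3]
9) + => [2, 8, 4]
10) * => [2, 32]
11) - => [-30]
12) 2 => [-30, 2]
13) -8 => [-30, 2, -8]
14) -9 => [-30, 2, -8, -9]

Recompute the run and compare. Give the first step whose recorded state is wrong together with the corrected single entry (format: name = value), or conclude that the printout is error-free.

Step 1: push -3: top = -3 — confirmed correct.
Step 2: push -8: top = -8 — in agreement.
Step 3: -3 - -8 = 5 — confirmed correct.
Step 4: push 3: top = 3 — exactly as logged.
Step 5: 5 - 3 = 2 — in agreement.
Step 6: push 8: top = 8 — exactly as logged.
Step 7: push 9: top = 9 — exactly as logged.
Step 8: push 3: top = 3 — confirmed correct.
Step 9: 9 + 3 = 12 — the recorded entry deviates here.
That makes step 9 the first incorrect line — top = 12 is what it should show.

step 9, top = 12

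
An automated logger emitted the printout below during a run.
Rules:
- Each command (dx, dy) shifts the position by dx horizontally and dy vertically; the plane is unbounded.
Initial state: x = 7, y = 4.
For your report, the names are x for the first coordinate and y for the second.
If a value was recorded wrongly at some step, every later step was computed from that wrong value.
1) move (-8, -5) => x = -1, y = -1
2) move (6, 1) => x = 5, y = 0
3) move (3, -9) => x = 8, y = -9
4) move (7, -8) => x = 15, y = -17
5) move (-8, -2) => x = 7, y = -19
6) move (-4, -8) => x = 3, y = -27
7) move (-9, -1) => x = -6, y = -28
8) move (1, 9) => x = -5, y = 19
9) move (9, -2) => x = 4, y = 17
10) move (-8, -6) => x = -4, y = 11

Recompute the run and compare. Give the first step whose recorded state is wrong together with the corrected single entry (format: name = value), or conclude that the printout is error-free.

1. x = 7 + (-8) = -1, y = 4 + (-5) = -1 (no discrepancy)
2. x = -1 + (6) = 5, y = -1 + (1) = 0 (exactly as logged)
3. x = 5 + (3) = 8, y = 0 + (-9) = -9 (exactly as logged)
4. x = 8 + (7) = 15, y = -9 + (-8) = -17 (matches)
5. x = 15 + (-8) = 7, y = -17 + (-2) = -19 (exactly as logged)
6. x = 7 + (-4) = 3, y = -19 + (-8) = -27 (consistent with the printout)
7. x = 3 + (-9) = -6, y = -27 + (-1) = -28 (checks out)
8. x = -6 + (1) = -5, y = -28 + (9) = -19 (the recorded entry deviates here)
The audit stops at step 8: the recorded entry is wrong and should be y = -19.

step 8, y = -19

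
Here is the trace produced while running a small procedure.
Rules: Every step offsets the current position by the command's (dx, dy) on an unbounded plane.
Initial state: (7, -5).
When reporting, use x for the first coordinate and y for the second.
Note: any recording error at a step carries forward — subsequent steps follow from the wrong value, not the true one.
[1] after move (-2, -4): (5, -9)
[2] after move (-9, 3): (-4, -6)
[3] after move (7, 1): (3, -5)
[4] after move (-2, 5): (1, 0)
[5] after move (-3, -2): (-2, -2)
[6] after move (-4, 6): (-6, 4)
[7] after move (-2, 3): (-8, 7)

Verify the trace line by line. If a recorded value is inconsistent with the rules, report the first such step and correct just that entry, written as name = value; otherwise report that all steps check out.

Step 1: x = 7 + (-2) = 5, y = -5 + (-4) = -9 — verified.
Step 2: x = 5 + (-9) = -4, y = -9 + (3) = -6 — same as recorded.
Step 3: x = -4 + (7) = 3, y = -6 + (1) = -5 — matches.
Step 4: x = 3 + (-2) = 1, y = -5 + (5) = 0 — matches.
Step 5: x = 1 + (-3) = -2, y = 0 + (-2) = -2 — consistent with the trace.
Step 6: x = -2 + (-4) = -6, y = -2 + (6) = 4 — agrees with the trace.
Step 7: x = -6 + (-2) = -8, y = 4 + (3) = 7 — confirmed correct.
All entries verified; no error found.

no error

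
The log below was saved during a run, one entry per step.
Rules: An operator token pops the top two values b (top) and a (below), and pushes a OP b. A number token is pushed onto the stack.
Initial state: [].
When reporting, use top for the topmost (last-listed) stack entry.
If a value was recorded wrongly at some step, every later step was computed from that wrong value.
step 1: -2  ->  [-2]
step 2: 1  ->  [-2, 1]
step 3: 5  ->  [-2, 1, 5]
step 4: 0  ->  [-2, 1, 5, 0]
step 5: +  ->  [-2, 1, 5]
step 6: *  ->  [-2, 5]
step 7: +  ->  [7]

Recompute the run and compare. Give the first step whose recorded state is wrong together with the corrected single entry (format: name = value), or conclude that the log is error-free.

step 7, top = 3

Recomputing the run from the initial state:
step 1: [-2]
step 2: [-2, 1]
step 3: [-2, 1, 5]
step 4: [-2, 1, 5, 0]
step 5: [-2, 1, 5]
step 6: [-2, 5]
step 7: [3]
The first disagreement with the log is at step 7, where the value should be top = 3.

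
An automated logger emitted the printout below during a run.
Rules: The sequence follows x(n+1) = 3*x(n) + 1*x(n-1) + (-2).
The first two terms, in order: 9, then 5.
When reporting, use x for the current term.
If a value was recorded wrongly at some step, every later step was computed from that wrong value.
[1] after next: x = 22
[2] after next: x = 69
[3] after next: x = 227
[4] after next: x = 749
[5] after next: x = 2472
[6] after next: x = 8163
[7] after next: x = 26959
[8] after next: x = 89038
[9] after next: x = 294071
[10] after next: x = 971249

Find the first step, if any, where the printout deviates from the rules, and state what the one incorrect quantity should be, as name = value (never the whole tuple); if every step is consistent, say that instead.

step 4, x = 748

Recomputing the run from the initial state:
step 1: x = 22
step 2: x = 69
step 3: x = 227
step 4: x = 748
step 5: x = 2469
step 6: x = 8153
step 7: x = 26926
step 8: x = 88929
step 9: x = 293711
step 10: x = 970060
The first disagreement with the printout is at step 4, where the value should be x = 748.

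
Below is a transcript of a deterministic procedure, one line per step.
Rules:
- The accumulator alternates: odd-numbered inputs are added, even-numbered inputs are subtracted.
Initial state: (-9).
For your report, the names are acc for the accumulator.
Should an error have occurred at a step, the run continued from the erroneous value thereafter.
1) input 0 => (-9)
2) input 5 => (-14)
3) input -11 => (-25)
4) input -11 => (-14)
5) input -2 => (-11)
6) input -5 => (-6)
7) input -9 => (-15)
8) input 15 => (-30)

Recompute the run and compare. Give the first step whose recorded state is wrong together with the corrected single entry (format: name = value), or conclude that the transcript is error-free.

step 5, acc = -16

Recomputing the run from the initial state:
step 1: acc = -9
step 2: acc = -14
step 3: acc = -25
step 4: acc = -14
step 5: acc = -16
step 6: acc = -11
step 7: acc = -20
step 8: acc = -35
The first disagreement with the transcript is at step 5, where the value should be acc = -16.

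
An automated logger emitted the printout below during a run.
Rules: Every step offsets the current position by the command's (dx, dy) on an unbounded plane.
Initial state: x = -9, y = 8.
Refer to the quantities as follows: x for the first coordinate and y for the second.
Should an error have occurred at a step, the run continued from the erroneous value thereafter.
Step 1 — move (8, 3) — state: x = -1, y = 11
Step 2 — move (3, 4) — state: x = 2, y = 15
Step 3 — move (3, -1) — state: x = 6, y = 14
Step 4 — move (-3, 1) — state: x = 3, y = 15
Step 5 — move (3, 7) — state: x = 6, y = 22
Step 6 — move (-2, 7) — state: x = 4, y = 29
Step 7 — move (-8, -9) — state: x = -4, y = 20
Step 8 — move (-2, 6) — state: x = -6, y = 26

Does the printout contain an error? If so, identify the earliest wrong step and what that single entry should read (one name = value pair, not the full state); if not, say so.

Recomputing the run from the initial state:
step 1: x = -1, y = 11
step 2: x = 2, y = 15
step 3: x = 5, y = 14
step 4: x = 2, y = 15
step 5: x = 5, y = 22
step 6: x = 3, y = 29
step 7: x = -5, y = 20
step 8: x = -7, y = 26
The first disagreement with the printout is at step 3, where the value should be x = 5.

step 3, x = 5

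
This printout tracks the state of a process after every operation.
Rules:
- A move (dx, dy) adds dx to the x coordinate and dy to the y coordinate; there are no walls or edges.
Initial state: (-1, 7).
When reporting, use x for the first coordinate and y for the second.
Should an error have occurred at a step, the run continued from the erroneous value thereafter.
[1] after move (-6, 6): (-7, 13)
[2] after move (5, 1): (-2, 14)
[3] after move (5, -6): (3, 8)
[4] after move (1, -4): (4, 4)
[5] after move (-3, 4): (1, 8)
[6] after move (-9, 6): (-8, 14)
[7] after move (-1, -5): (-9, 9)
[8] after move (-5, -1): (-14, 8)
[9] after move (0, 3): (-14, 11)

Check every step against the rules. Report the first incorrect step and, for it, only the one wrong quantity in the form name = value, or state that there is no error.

no error

Recomputing the run from the initial state:
step 1: x = -7, y = 13
step 2: x = -2, y = 14
step 3: x = 3, y = 8
step 4: x = 4, y = 4
step 5: x = 1, y = 8
step 6: x = -8, y = 14
step 7: x = -9, y = 9
step 8: x = -14, y = 8
step 9: x = -14, y = 11
This matches the printout at every step.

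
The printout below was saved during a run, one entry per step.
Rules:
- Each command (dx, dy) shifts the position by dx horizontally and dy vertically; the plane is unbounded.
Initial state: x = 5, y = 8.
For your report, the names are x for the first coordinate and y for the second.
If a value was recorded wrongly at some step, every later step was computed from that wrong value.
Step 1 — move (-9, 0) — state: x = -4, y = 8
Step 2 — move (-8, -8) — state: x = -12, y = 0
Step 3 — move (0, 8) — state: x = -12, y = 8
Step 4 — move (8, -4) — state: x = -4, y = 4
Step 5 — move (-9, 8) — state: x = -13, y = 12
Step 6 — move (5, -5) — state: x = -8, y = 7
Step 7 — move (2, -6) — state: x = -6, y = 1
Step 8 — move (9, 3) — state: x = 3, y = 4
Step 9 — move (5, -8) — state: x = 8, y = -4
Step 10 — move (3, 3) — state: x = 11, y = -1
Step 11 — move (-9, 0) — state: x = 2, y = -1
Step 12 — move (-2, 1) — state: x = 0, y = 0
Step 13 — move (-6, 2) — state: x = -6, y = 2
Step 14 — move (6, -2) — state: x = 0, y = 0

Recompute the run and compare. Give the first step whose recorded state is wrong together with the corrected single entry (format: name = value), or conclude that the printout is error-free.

Step 1: x = 5 + (-9) = -4, y = 8 + (0) = 8 — agrees with the printout.
Step 2: x = -4 + (-8) = -12, y = 8 + (-8) = 0 — checks out.
Step 3: x = -12 + (0) = -12, y = 0 + (8) = 8 — same as recorded.
Step 4: x = -12 + (8) = -4, y = 8 + (-4) = 4 — same as recorded.
Step 5: x = -4 + (-9) = -13, y = 4 + (8) = 12 — in agreement.
Step 6: x = -13 + (5) = -8, y = 12 + (-5) = 7 — exactly as logged.
Step 7: x = -8 + (2) = -6, y = 7 + (-6) = 1 — checks out.
Step 8: x = -6 + (9) = 3, y = 1 + (3) = 4 — same as recorded.
Step 9: x = 3 + (5) = 8, y = 4 + (-8) = -4 — verified.
Step 10: x = 8 + (3) = 11, y = -4 + (3) = -1 — matches.
Step 11: x = 11 + (-9) = 2, y = -1 + (0) = -1 — agrees with the printout.
Step 12: x = 2 + (-2) = 0, y = -1 + (1) = 0 — matches.
Step 13: x = 0 + (-6) = -6, y = 0 + (2) = 2 — exactly as logged.
Step 14: x = -6 + (6) = 0, y = 2 + (-2) = 0 — in agreement.
All steps check out; nothing to correct.

no error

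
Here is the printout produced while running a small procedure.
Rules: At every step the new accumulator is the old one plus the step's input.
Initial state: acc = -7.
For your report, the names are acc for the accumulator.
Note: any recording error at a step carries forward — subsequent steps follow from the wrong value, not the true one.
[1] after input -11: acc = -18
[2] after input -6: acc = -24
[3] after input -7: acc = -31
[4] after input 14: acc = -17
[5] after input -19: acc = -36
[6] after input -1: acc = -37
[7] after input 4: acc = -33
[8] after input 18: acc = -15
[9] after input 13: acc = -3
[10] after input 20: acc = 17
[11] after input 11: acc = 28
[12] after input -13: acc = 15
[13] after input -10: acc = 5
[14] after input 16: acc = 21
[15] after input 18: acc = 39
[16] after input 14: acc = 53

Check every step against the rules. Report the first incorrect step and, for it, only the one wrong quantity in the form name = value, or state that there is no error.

step 9, acc = -2

step 1: acc = -7 + -11 = -18 -> agrees with the printout
step 2: acc = -18 + -6 = -24 -> in agreement
step 3: acc = -24 + -7 = -31 -> same as recorded
step 4: acc = -31 + 14 = -17 -> same as recorded
step 5: acc = -17 + -19 = -36 -> in agreement
step 6: acc = -36 + -1 = -37 -> in agreement
step 7: acc = -37 + 4 = -33 -> confirmed correct
step 8: acc = -33 + 18 = -15 -> verified
step 9: acc = -15 + 13 = -2 -> this is not what the printout shows
The earliest wrong entry is at step 9: it should read acc = -2.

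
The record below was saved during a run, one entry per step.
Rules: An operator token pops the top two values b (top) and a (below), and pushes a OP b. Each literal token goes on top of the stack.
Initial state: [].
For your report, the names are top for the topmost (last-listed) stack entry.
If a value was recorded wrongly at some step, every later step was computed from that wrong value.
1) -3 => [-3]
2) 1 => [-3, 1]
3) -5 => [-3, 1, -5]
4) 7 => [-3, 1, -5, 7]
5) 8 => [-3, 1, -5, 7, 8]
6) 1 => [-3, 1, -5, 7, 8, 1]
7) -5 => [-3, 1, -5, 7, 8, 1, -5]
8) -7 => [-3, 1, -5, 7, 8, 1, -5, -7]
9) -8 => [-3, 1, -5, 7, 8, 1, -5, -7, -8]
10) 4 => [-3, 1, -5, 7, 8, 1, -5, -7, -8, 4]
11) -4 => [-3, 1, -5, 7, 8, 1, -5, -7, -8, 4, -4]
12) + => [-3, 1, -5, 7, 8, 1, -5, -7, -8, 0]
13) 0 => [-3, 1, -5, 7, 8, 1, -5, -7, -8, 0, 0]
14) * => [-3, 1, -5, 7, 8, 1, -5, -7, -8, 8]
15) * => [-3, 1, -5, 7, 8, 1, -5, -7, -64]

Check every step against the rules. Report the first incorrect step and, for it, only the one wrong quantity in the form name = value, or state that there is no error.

step 1: push -3: top = -3 -> checks out
step 2: push 1: top = 1 -> no discrepancy
step 3: push -5: top = -5 -> consistent with the record
step 4: push 7: top = 7 -> same as recorded
step 5: push 8: top = 8 -> consistent with the record
step 6: push 1: top = 1 -> exactly as logged
step 7: push -5: top = -5 -> consistent with the record
step 8: push -7: top = -7 -> agrees with the record
step 9: push -8: top = -8 -> matches
step 10: push 4: top = 4 -> checks out
step 11: push -4: top = -4 -> in agreement
step 12: 4 + -4 = 0 -> consistent with the record
step 13: push 0: top = 0 -> in agreement
step 14: 0 * 0 = 0 -> the record disagrees here
Conclusion: step 14 carries the first error; the entry should be top = 0.

step 14, top = 0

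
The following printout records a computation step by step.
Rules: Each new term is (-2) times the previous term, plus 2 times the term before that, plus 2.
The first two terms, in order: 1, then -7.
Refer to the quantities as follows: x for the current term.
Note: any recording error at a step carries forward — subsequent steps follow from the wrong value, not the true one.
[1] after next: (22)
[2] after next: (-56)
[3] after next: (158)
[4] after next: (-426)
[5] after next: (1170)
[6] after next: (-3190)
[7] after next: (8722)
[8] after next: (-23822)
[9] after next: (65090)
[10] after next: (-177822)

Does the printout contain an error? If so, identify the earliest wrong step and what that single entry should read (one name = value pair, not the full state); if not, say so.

step 1: x = -2*(-7) + (2)*(1) + (2) = 18 -> first mismatch against the printout
So the first discrepancy is step 1, where the right value is x = 18.

step 1, x = 18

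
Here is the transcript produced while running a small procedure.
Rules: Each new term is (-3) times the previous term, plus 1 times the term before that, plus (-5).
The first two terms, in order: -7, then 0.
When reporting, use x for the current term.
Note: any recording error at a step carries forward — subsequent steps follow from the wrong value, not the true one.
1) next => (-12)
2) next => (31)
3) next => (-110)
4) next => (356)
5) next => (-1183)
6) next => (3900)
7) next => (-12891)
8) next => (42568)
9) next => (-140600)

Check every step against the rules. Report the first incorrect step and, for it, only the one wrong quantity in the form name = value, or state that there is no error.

Step 1: x = -3*(0) + (1)*(-7) + (-5) = -12 — verified.
Step 2: x = -3*(-12) + (1)*(0) + (-5) = 31 — no discrepancy.
Step 3: x = -3*(31) + (1)*(-12) + (-5) = -110 — agrees with the transcript.
Step 4: x = -3*(-110) + (1)*(31) + (-5) = 356 — agrees with the transcript.
Step 5: x = -3*(356) + (1)*(-110) + (-5) = -1183 — matches.
Step 6: x = -3*(-1183) + (1)*(356) + (-5) = 3900 — exactly as logged.
Step 7: x = -3*(3900) + (1)*(-1183) + (-5) = -12888 — not what was recorded.
First incorrect step: 7; the correct value is x = -12888.

step 7, x = -12888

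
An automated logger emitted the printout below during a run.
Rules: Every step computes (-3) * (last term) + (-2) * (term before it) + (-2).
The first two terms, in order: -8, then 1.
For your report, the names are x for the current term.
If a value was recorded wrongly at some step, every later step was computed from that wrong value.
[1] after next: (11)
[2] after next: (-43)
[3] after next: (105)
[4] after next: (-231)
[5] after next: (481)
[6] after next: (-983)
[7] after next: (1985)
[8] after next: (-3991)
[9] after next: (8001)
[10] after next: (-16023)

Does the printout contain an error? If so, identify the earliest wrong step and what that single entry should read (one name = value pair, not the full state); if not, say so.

Step 1: x = -3*(1) + (-2)*(-8) + (-2) = 11 — agrees with the printout.
Step 2: x = -3*(11) + (-2)*(1) + (-2) = -37 — the printout disagrees here.
That makes step 2 the first incorrect line — x = -37 is what it should show.

step 2, x = -37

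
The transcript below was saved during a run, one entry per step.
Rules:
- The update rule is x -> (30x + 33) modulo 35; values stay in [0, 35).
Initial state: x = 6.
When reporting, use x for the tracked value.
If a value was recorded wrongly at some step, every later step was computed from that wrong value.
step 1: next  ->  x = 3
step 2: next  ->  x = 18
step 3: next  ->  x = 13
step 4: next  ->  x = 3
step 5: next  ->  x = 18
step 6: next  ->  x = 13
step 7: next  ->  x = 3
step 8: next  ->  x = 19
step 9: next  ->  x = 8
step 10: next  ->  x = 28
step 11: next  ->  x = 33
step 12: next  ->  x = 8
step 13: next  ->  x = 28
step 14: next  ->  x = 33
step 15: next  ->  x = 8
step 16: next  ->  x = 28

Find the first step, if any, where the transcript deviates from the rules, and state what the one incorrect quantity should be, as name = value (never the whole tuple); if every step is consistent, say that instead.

Step 1: x = (30*6 + 33) mod 35 = 3 — in agreement.
Step 2: x = (30*3 + 33) mod 35 = 18 — checks out.
Step 3: x = (30*18 + 33) mod 35 = 13 — matches.
Step 4: x = (30*13 + 33) mod 35 = 3 — checks out.
Step 5: x = (30*3 + 33) mod 35 = 18 — matches.
Step 6: x = (30*18 + 33) mod 35 = 13 — matches.
Step 7: x = (30*13 + 33) mod 35 = 3 — agrees with the transcript.
Step 8: x = (30*3 + 33) mod 35 = 18 — the transcript has a different value.
The audit stops at step 8: the recorded entry is wrong and should be x = 18.

step 8, x = 18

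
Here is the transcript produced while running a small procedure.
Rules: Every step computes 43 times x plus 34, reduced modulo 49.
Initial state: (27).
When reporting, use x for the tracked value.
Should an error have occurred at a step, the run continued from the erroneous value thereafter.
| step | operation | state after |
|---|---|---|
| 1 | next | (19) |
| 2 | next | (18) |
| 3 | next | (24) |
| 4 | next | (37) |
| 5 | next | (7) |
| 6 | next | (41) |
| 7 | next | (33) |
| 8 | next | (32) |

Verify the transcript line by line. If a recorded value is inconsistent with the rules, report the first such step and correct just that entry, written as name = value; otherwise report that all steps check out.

Recomputing the run from the initial state:
step 1: x = 19
step 2: x = 18
step 3: x = 24
step 4: x = 37
step 5: x = 8
step 6: x = 35
step 7: x = 20
step 8: x = 12
The first disagreement with the transcript is at step 5, where the value should be x = 8.

step 5, x = 8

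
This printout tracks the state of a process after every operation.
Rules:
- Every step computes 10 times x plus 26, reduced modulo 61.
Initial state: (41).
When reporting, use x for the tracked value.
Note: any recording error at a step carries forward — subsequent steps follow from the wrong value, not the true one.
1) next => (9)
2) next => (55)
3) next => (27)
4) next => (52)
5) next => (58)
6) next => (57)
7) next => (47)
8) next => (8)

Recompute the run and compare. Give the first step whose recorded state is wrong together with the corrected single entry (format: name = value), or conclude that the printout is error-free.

no error

1. x = (10*41 + 26) mod 61 = 9 (verified)
2. x = (10*9 + 26) mod 61 = 55 (in agreement)
3. x = (10*55 + 26) mod 61 = 27 (exactly as logged)
4. x = (10*27 + 26) mod 61 = 52 (verified)
5. x = (10*52 + 26) mod 61 = 58 (checks out)
6. x = (10*58 + 26) mod 61 = 57 (consistent with the printout)
7. x = (10*57 + 26) mod 61 = 47 (matches)
8. x = (10*47 + 26) mod 61 = 8 (consistent with the printout)
Every step is consistent.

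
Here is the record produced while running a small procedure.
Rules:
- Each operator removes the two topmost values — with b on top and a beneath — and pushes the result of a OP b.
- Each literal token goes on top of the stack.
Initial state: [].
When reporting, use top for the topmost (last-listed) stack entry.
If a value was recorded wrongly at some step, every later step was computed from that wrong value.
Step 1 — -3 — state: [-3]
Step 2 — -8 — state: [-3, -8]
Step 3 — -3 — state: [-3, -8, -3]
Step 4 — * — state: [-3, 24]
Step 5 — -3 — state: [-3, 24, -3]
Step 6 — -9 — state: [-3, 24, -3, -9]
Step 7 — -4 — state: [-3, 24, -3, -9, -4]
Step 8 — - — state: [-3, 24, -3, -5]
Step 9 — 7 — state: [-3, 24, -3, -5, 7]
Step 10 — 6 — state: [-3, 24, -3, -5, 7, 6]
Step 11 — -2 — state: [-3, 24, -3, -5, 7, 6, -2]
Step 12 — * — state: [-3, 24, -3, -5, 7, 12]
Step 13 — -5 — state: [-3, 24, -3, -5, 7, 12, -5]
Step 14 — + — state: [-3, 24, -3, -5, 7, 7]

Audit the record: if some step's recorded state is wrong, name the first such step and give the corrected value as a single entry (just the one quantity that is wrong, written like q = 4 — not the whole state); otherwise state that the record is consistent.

step 12, top = -12

Recomputing the run from the initial state:
step 1: [-3]
step 2: [-3, -8]
step 3: [-3, -8, -3]
step 4: [-3, 24]
step 5: [-3, 24, -3]
step 6: [-3, 24, -3, -9]
step 7: [-3, 24, -3, -9, -4]
step 8: [-3, 24, -3, -5]
step 9: [-3, 24, -3, -5, 7]
step 10: [-3, 24, -3, -5, 7, 6]
step 11: [-3, 24, -3, -5, 7, 6, -2]
step 12: [-3, 24, -3, -5, 7, -12]
step 13: [-3, 24, -3, -5, 7, -12, -5]
step 14: [-3, 24, -3, -5, 7, -17]
The first disagreement with the record is at step 12, where the value should be top = -12.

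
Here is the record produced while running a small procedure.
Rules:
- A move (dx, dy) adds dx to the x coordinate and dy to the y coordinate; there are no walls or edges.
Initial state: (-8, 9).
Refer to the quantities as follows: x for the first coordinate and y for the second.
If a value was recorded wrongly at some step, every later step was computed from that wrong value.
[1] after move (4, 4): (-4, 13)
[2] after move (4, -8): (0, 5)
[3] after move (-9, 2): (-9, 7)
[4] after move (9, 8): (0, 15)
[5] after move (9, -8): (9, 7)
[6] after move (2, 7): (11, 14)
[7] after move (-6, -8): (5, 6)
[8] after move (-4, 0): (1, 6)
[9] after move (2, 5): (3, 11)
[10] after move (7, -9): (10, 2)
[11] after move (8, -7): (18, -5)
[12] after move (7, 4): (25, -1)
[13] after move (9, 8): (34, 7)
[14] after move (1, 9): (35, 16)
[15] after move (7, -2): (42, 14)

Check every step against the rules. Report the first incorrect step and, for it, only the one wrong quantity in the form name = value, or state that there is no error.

no error

Recomputing the run from the initial state:
step 1: x = -4, y = 13
step 2: x = 0, y = 5
step 3: x = -9, y = 7
step 4: x = 0, y = 15
step 5: x = 9, y = 7
step 6: x = 11, y = 14
step 7: x = 5, y = 6
step 8: x = 1, y = 6
step 9: x = 3, y = 11
step 10: x = 10, y = 2
step 11: x = 18, y = -5
step 12: x = 25, y = -1
step 13: x = 34, y = 7
step 14: x = 35, y = 16
step 15: x = 42, y = 14
This matches the record at every step.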